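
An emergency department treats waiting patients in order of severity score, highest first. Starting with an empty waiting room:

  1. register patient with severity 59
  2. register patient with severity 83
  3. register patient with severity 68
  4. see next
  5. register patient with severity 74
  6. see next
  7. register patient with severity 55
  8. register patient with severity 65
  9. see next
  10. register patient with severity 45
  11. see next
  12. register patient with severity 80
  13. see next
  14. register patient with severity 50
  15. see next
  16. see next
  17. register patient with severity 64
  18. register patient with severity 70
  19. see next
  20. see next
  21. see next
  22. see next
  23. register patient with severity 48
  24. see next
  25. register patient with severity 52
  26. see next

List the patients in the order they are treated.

[83, 74, 68, 65, 80, 59, 55, 70, 64, 50, 45, 48, 52]

insert 59 → {59}
insert 83 → {83, 59}
insert 68 → {83, 68, 59}
see next → 83; now {68, 59}
insert 74 → {74, 68, 59}
see next → 74; now {68, 59}
insert 55 → {68, 59, 55}
insert 65 → {68, 65, 59, 55}
see next → 68; now {65, 59, 55}
insert 45 → {65, 59, 55, 45}
see next → 65; now {59, 55, 45}
insert 80 → {80, 59, 55, 45}
see next → 80; now {59, 55, 45}
insert 50 → {59, 55, 50, 45}
see next → 59; now {55, 50, 45}
see next → 55; now {50, 45}
insert 64 → {64, 50, 45}
insert 70 → {70, 64, 50, 45}
see next → 70; now {64, 50, 45}
see next → 64; now {50, 45}
see next → 50; now {45}
see next → 45; now {}
insert 48 → {48}
see next → 48; now {}
insert 52 → {52}
see next → 52; now {}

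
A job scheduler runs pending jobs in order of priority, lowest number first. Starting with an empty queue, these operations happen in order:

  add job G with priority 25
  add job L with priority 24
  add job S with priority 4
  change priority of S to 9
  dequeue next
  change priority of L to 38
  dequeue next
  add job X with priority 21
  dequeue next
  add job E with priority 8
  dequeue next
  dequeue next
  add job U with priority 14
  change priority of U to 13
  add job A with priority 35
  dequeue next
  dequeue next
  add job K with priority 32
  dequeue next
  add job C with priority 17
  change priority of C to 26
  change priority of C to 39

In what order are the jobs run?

S, G, X, E, L, U, A, K

add G (priority 25) → {G:25}
add L (priority 24) → {L:24, G:25}
add S (priority 4) → {S:4, L:24, G:25}
update S to priority 9 → {S:9, L:24, G:25}
dequeue next → S; now {L:24, G:25}
update L to priority 38 → {G:25, L:38}
dequeue next → G; now {L:38}
add X (priority 21) → {X:21, L:38}
dequeue next → X; now {L:38}
add E (priority 8) → {E:8, L:38}
dequeue next → E; now {L:38}
dequeue next → L; now {}
add U (priority 14) → {U:14}
update U to priority 13 → {U:13}
add A (priority 35) → {U:13, A:35}
dequeue next → U; now {A:35}
dequeue next → A; now {}
add K (priority 32) → {K:32}
dequeue next → K; now {}
add C (priority 17) → {C:17}
update C to priority 26 → {C:26}
update C to priority 39 → {C:39}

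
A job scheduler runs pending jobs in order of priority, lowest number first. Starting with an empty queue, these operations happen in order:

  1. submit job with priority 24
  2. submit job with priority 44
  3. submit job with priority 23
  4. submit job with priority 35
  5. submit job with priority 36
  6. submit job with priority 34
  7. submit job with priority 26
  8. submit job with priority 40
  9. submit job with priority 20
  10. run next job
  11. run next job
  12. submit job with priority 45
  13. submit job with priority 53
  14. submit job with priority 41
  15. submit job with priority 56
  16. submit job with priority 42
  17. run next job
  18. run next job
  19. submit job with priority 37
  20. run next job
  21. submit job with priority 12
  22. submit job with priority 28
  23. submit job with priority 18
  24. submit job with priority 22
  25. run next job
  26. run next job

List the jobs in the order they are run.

insert 24 → {24}
insert 44 → {24, 44}
insert 23 → {23, 24, 44}
insert 35 → {23, 24, 35, 44}
insert 36 → {23, 24, 35, 36, 44}
insert 34 → {23, 24, 34, 35, 36, 44}
insert 26 → {23, 24, 26, 34, 35, 36, 44}
insert 40 → {23, 24, 26, 34, 35, 36, 40, 44}
insert 20 → {20, 23, 24, 26, 34, 35, 36, 40, 44}
run next job → 20; now {23, 24, 26, 34, 35, 36, 40, 44}
run next job → 23; now {24, 26, 34, 35, 36, 40, 44}
insert 45 → {24, 26, 34, 35, 36, 40, 44, 45}
insert 53 → {24, 26, 34, 35, 36, 40, 44, 45, 53}
insert 41 → {24, 26, 34, 35, 36, 40, 41, 44, 45, 53}
insert 56 → {24, 26, 34, 35, 36, 40, 41, 44, 45, 53, 56}
insert 42 → {24, 26, 34, 35, 36, 40, 41, 42, 44, 45, 53, 56}
run next job → 24; now {26, 34, 35, 36, 40, 41, 42, 44, 45, 53, 56}
run next job → 26; now {34, 35, 36, 40, 41, 42, 44, 45, 53, 56}
insert 37 → {34, 35, 36, 37, 40, 41, 42, 44, 45, 53, 56}
run next job → 34; now {35, 36, 37, 40, 41, 42, 44, 45, 53, 56}
insert 12 → {12, 35, 36, 37, 40, 41, 42, 44, 45, 53, 56}
insert 28 → {12, 28, 35, 36, 37, 40, 41, 42, 44, 45, 53, 56}
insert 18 → {12, 18, 28, 35, 36, 37, 40, 41, 42, 44, 45, 53, 56}
insert 22 → {12, 18, 22, 28, 35, 36, 37, 40, 41, 42, 44, 45, 53, 56}
run next job → 12; now {18, 22, 28, 35, 36, 37, 40, 41, 42, 44, 45, 53, 56}
run next job → 18; now {22, 28, 35, 36, 37, 40, 41, 42, 44, 45, 53, 56}

[20, 23, 24, 26, 34, 12, 18]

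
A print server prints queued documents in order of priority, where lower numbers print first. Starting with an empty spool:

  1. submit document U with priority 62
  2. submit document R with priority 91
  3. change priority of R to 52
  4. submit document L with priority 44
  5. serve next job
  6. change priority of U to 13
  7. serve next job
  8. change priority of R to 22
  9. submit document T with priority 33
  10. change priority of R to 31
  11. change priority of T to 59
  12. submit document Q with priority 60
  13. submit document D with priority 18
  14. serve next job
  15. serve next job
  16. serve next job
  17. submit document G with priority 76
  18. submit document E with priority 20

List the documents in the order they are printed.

L → U → D → R → T

add U (priority 62) → {U:62}
add R (priority 91) → {U:62, R:91}
update R to priority 52 → {R:52, U:62}
add L (priority 44) → {L:44, R:52, U:62}
serve next job → L; now {R:52, U:62}
update U to priority 13 → {U:13, R:52}
serve next job → U; now {R:52}
update R to priority 22 → {R:22}
add T (priority 33) → {R:22, T:33}
update R to priority 31 → {R:31, T:33}
update T to priority 59 → {R:31, T:59}
add Q (priority 60) → {R:31, T:59, Q:60}
add D (priority 18) → {D:18, R:31, T:59, Q:60}
serve next job → D; now {R:31, T:59, Q:60}
serve next job → R; now {T:59, Q:60}
serve next job → T; now {Q:60}
add G (priority 76) → {Q:60, G:76}
add E (priority 20) → {E:20, Q:60, G:76}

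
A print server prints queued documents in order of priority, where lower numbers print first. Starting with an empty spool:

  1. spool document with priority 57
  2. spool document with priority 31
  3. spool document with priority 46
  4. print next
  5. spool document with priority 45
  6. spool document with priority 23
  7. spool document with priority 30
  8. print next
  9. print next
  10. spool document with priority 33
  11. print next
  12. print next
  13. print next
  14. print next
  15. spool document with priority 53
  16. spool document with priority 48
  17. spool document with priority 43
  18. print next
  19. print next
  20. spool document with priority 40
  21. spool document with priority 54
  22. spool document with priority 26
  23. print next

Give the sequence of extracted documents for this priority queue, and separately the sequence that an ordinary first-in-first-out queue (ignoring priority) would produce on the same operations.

priority queue: 31 → 23 → 30 → 33 → 45 → 46 → 57 → 43 → 48 → 26; FIFO queue: 57 → 31 → 46 → 45 → 23 → 30 → 33 → 53 → 48 → 43

insert 57 → {57}
insert 31 → {31, 57}
insert 46 → {31, 46, 57}
print next → 31; now {46, 57}
insert 45 → {45, 46, 57}
insert 23 → {23, 45, 46, 57}
insert 30 → {23, 30, 45, 46, 57}
print next → 23; now {30, 45, 46, 57}
print next → 30; now {45, 46, 57}
insert 33 → {33, 45, 46, 57}
print next → 33; now {45, 46, 57}
print next → 45; now {46, 57}
print next → 46; now {57}
print next → 57; now {}
insert 53 → {53}
insert 48 → {48, 53}
insert 43 → {43, 48, 53}
print next → 43; now {48, 53}
print next → 48; now {53}
insert 40 → {40, 53}
insert 54 → {40, 53, 54}
insert 26 → {26, 40, 53, 54}
print next → 26; now {40, 53, 54}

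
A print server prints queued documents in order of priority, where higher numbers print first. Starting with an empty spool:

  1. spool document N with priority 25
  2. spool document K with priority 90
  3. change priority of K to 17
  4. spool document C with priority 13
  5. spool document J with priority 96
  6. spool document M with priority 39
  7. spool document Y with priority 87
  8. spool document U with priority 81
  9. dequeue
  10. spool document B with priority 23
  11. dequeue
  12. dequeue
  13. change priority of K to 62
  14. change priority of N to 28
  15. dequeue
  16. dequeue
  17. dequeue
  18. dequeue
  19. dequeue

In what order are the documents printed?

J → Y → U → K → M → N → B → C

add N (priority 25) → {N:25}
add K (priority 90) → {K:90, N:25}
update K to priority 17 → {N:25, K:17}
add C (priority 13) → {N:25, K:17, C:13}
add J (priority 96) → {J:96, N:25, K:17, C:13}
add M (priority 39) → {J:96, M:39, N:25, K:17, C:13}
add Y (priority 87) → {J:96, Y:87, M:39, N:25, K:17, C:13}
add U (priority 81) → {J:96, Y:87, U:81, M:39, N:25, K:17, C:13}
dequeue → J; now {Y:87, U:81, M:39, N:25, K:17, C:13}
add B (priority 23) → {Y:87, U:81, M:39, N:25, B:23, K:17, C:13}
dequeue → Y; now {U:81, M:39, N:25, B:23, K:17, C:13}
dequeue → U; now {M:39, N:25, B:23, K:17, C:13}
update K to priority 62 → {K:62, M:39, N:25, B:23, C:13}
update N to priority 28 → {K:62, M:39, N:28, B:23, C:13}
dequeue → K; now {M:39, N:28, B:23, C:13}
dequeue → M; now {N:28, B:23, C:13}
dequeue → N; now {B:23, C:13}
dequeue → B; now {C:13}
dequeue → C; now {}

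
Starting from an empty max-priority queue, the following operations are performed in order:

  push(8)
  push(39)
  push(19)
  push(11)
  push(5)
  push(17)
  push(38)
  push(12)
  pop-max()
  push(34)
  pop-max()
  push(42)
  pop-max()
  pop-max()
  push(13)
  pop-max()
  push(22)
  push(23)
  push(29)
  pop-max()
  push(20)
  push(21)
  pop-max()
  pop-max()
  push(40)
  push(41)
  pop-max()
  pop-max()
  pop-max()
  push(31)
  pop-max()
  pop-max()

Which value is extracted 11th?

insert 8 → {8}
insert 39 → {39, 8}
insert 19 → {39, 19, 8}
insert 11 → {39, 19, 11, 8}
insert 5 → {39, 19, 11, 8, 5}
insert 17 → {39, 19, 17, 11, 8, 5}
insert 38 → {39, 38, 19, 17, 11, 8, 5}
insert 12 → {39, 38, 19, 17, 12, 11, 8, 5}
pop-max → 39; now {38, 19, 17, 12, 11, 8, 5}
insert 34 → {38, 34, 19, 17, 12, 11, 8, 5}
pop-max → 38; now {34, 19, 17, 12, 11, 8, 5}
insert 42 → {42, 34, 19, 17, 12, 11, 8, 5}
pop-max → 42; now {34, 19, 17, 12, 11, 8, 5}
pop-max → 34; now {19, 17, 12, 11, 8, 5}
insert 13 → {19, 17, 13, 12, 11, 8, 5}
pop-max → 19; now {17, 13, 12, 11, 8, 5}
insert 22 → {22, 17, 13, 12, 11, 8, 5}
insert 23 → {23, 22, 17, 13, 12, 11, 8, 5}
insert 29 → {29, 23, 22, 17, 13, 12, 11, 8, 5}
pop-max → 29; now {23, 22, 17, 13, 12, 11, 8, 5}
insert 20 → {23, 22, 20, 17, 13, 12, 11, 8, 5}
insert 21 → {23, 22, 21, 20, 17, 13, 12, 11, 8, 5}
pop-max → 23; now {22, 21, 20, 17, 13, 12, 11, 8, 5}
pop-max → 22; now {21, 20, 17, 13, 12, 11, 8, 5}
insert 40 → {40, 21, 20, 17, 13, 12, 11, 8, 5}
insert 41 → {41, 40, 21, 20, 17, 13, 12, 11, 8, 5}
pop-max → 41; now {40, 21, 20, 17, 13, 12, 11, 8, 5}
pop-max → 40; now {21, 20, 17, 13, 12, 11, 8, 5}
pop-max → 21; now {20, 17, 13, 12, 11, 8, 5}
insert 31 → {31, 20, 17, 13, 12, 11, 8, 5}
pop-max → 31; now {20, 17, 13, 12, 11, 8, 5}
pop-max → 20; now {17, 13, 12, 11, 8, 5}

21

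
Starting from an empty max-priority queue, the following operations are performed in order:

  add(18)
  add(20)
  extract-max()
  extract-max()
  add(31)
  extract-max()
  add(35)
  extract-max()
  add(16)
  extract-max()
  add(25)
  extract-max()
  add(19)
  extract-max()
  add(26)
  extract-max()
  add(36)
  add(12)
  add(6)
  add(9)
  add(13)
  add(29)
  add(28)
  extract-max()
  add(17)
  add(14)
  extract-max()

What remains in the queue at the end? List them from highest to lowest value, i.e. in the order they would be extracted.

[28, 17, 14, 13, 12, 9, 6]

insert 18 → {18}
insert 20 → {20, 18}
extract-max → 20; now {18}
extract-max → 18; now {}
insert 31 → {31}
extract-max → 31; now {}
insert 35 → {35}
extract-max → 35; now {}
insert 16 → {16}
extract-max → 16; now {}
insert 25 → {25}
extract-max → 25; now {}
insert 19 → {19}
extract-max → 19; now {}
insert 26 → {26}
extract-max → 26; now {}
insert 36 → {36}
insert 12 → {36, 12}
insert 6 → {36, 12, 6}
insert 9 → {36, 12, 9, 6}
insert 13 → {36, 13, 12, 9, 6}
insert 29 → {36, 29, 13, 12, 9, 6}
insert 28 → {36, 29, 28, 13, 12, 9, 6}
extract-max → 36; now {29, 28, 13, 12, 9, 6}
insert 17 → {29, 28, 17, 13, 12, 9, 6}
insert 14 → {29, 28, 17, 14, 13, 12, 9, 6}
extract-max → 29; now {28, 17, 14, 13, 12, 9, 6}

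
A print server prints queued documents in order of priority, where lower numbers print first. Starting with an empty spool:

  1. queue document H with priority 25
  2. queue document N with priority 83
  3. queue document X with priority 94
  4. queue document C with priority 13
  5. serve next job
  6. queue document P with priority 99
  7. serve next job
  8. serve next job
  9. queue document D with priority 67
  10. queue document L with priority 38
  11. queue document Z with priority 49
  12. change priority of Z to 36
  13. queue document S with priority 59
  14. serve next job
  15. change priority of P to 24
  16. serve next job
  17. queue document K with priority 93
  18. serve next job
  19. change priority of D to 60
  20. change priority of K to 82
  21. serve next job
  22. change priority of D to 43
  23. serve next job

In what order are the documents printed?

add H (priority 25) → {H:25}
add N (priority 83) → {H:25, N:83}
add X (priority 94) → {H:25, N:83, X:94}
add C (priority 13) → {C:13, H:25, N:83, X:94}
serve next job → C; now {H:25, N:83, X:94}
add P (priority 99) → {H:25, N:83, X:94, P:99}
serve next job → H; now {N:83, X:94, P:99}
serve next job → N; now {X:94, P:99}
add D (priority 67) → {D:67, X:94, P:99}
add L (priority 38) → {L:38, D:67, X:94, P:99}
add Z (priority 49) → {L:38, Z:49, D:67, X:94, P:99}
update Z to priority 36 → {Z:36, L:38, D:67, X:94, P:99}
add S (priority 59) → {Z:36, L:38, S:59, D:67, X:94, P:99}
serve next job → Z; now {L:38, S:59, D:67, X:94, P:99}
update P to priority 24 → {P:24, L:38, S:59, D:67, X:94}
serve next job → P; now {L:38, S:59, D:67, X:94}
add K (priority 93) → {L:38, S:59, D:67, K:93, X:94}
serve next job → L; now {S:59, D:67, K:93, X:94}
update D to priority 60 → {S:59, D:60, K:93, X:94}
update K to priority 82 → {S:59, D:60, K:82, X:94}
serve next job → S; now {D:60, K:82, X:94}
update D to priority 43 → {D:43, K:82, X:94}
serve next job → D; now {K:82, X:94}

[C, H, N, Z, P, L, S, D]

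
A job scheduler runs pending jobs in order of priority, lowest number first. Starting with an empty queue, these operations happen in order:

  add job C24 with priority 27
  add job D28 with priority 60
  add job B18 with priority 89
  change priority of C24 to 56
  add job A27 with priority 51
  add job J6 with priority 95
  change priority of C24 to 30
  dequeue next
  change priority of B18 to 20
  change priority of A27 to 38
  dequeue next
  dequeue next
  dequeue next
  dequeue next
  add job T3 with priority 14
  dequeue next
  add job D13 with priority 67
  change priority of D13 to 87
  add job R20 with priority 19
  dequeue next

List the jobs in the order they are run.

add C24 (priority 27) → {C24:27}
add D28 (priority 60) → {C24:27, D28:60}
add B18 (priority 89) → {C24:27, D28:60, B18:89}
update C24 to priority 56 → {C24:56, D28:60, B18:89}
add A27 (priority 51) → {A27:51, C24:56, D28:60, B18:89}
add J6 (priority 95) → {A27:51, C24:56, D28:60, B18:89, J6:95}
update C24 to priority 30 → {C24:30, A27:51, D28:60, B18:89, J6:95}
dequeue next → C24; now {A27:51, D28:60, B18:89, J6:95}
update B18 to priority 20 → {B18:20, A27:51, D28:60, J6:95}
update A27 to priority 38 → {B18:20, A27:38, D28:60, J6:95}
dequeue next → B18; now {A27:38, D28:60, J6:95}
dequeue next → A27; now {D28:60, J6:95}
dequeue next → D28; now {J6:95}
dequeue next → J6; now {}
add T3 (priority 14) → {T3:14}
dequeue next → T3; now {}
add D13 (priority 67) → {D13:67}
update D13 to priority 87 → {D13:87}
add R20 (priority 19) → {R20:19, D13:87}
dequeue next → R20; now {D13:87}

[C24, B18, A27, D28, J6, T3, R20]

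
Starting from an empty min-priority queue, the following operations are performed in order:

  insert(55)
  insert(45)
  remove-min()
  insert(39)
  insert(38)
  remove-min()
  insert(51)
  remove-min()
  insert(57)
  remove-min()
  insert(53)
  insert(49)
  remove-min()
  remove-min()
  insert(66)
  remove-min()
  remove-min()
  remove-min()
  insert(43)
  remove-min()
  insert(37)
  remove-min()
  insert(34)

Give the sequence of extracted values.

45 → 38 → 39 → 51 → 49 → 53 → 55 → 57 → 66 → 43 → 37

insert 55 → {55}
insert 45 → {45, 55}
remove-min → 45; now {55}
insert 39 → {39, 55}
insert 38 → {38, 39, 55}
remove-min → 38; now {39, 55}
insert 51 → {39, 51, 55}
remove-min → 39; now {51, 55}
insert 57 → {51, 55, 57}
remove-min → 51; now {55, 57}
insert 53 → {53, 55, 57}
insert 49 → {49, 53, 55, 57}
remove-min → 49; now {53, 55, 57}
remove-min → 53; now {55, 57}
insert 66 → {55, 57, 66}
remove-min → 55; now {57, 66}
remove-min → 57; now {66}
remove-min → 66; now {}
insert 43 → {43}
remove-min → 43; now {}
insert 37 → {37}
remove-min → 37; now {}
insert 34 → {34}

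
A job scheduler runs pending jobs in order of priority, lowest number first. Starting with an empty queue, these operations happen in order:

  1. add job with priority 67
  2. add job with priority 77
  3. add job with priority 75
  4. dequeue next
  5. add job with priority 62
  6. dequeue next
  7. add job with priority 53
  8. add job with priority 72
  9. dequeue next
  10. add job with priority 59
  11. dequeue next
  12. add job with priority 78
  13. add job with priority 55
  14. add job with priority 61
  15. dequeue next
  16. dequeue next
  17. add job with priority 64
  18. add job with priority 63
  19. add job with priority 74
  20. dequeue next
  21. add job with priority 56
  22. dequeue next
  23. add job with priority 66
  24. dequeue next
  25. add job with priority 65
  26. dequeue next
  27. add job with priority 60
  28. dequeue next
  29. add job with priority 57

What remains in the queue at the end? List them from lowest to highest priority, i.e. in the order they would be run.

insert 67 → {67}
insert 77 → {67, 77}
insert 75 → {67, 75, 77}
dequeue next → 67; now {75, 77}
insert 62 → {62, 75, 77}
dequeue next → 62; now {75, 77}
insert 53 → {53, 75, 77}
insert 72 → {53, 72, 75, 77}
dequeue next → 53; now {72, 75, 77}
insert 59 → {59, 72, 75, 77}
dequeue next → 59; now {72, 75, 77}
insert 78 → {72, 75, 77, 78}
insert 55 → {55, 72, 75, 77, 78}
insert 61 → {55, 61, 72, 75, 77, 78}
dequeue next → 55; now {61, 72, 75, 77, 78}
dequeue next → 61; now {72, 75, 77, 78}
insert 64 → {64, 72, 75, 77, 78}
insert 63 → {63, 64, 72, 75, 77, 78}
insert 74 → {63, 64, 72, 74, 75, 77, 78}
dequeue next → 63; now {64, 72, 74, 75, 77, 78}
insert 56 → {56, 64, 72, 74, 75, 77, 78}
dequeue next → 56; now {64, 72, 74, 75, 77, 78}
insert 66 → {64, 66, 72, 74, 75, 77, 78}
dequeue next → 64; now {66, 72, 74, 75, 77, 78}
insert 65 → {65, 66, 72, 74, 75, 77, 78}
dequeue next → 65; now {66, 72, 74, 75, 77, 78}
insert 60 → {60, 66, 72, 74, 75, 77, 78}
dequeue next → 60; now {66, 72, 74, 75, 77, 78}
insert 57 → {57, 66, 72, 74, 75, 77, 78}

57, 66, 72, 74, 75, 77, 78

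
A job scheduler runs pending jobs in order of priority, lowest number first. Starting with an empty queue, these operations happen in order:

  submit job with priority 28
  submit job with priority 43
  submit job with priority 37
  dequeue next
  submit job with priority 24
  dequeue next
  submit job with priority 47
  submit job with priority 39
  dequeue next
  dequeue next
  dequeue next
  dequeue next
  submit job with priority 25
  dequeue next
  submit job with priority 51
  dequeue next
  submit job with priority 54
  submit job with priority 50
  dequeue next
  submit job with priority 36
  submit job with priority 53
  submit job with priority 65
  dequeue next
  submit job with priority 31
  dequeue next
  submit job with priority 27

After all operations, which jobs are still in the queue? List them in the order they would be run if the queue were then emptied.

insert 28 → {28}
insert 43 → {28, 43}
insert 37 → {28, 37, 43}
dequeue next → 28; now {37, 43}
insert 24 → {24, 37, 43}
dequeue next → 24; now {37, 43}
insert 47 → {37, 43, 47}
insert 39 → {37, 39, 43, 47}
dequeue next → 37; now {39, 43, 47}
dequeue next → 39; now {43, 47}
dequeue next → 43; now {47}
dequeue next → 47; now {}
insert 25 → {25}
dequeue next → 25; now {}
insert 51 → {51}
dequeue next → 51; now {}
insert 54 → {54}
insert 50 → {50, 54}
dequeue next → 50; now {54}
insert 36 → {36, 54}
insert 53 → {36, 53, 54}
insert 65 → {36, 53, 54, 65}
dequeue next → 36; now {53, 54, 65}
insert 31 → {31, 53, 54, 65}
dequeue next → 31; now {53, 54, 65}
insert 27 → {27, 53, 54, 65}

27, 53, 54, 65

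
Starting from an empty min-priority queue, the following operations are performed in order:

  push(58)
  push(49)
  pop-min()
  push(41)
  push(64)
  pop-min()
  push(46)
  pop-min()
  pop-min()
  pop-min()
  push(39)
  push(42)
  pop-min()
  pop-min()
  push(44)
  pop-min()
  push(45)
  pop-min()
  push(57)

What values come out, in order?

49, 41, 46, 58, 64, 39, 42, 44, 45

insert 58 → {58}
insert 49 → {49, 58}
pop-min → 49; now {58}
insert 41 → {41, 58}
insert 64 → {41, 58, 64}
pop-min → 41; now {58, 64}
insert 46 → {46, 58, 64}
pop-min → 46; now {58, 64}
pop-min → 58; now {64}
pop-min → 64; now {}
insert 39 → {39}
insert 42 → {39, 42}
pop-min → 39; now {42}
pop-min → 42; now {}
insert 44 → {44}
pop-min → 44; now {}
insert 45 → {45}
pop-min → 45; now {}
insert 57 → {57}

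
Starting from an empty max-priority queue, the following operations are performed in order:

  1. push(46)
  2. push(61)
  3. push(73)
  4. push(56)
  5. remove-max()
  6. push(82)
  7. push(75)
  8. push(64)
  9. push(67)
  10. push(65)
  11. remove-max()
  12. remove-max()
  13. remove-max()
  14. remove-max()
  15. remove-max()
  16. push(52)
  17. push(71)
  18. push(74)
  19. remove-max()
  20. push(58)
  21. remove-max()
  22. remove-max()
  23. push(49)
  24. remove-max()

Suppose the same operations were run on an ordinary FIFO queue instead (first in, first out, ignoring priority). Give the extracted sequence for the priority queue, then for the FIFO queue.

priority queue: [73, 82, 75, 67, 65, 64, 74, 71, 61, 58]; FIFO queue: 46 → 61 → 73 → 56 → 82 → 75 → 64 → 67 → 65 → 52

insert 46 → {46}
insert 61 → {61, 46}
insert 73 → {73, 61, 46}
insert 56 → {73, 61, 56, 46}
remove-max → 73; now {61, 56, 46}
insert 82 → {82, 61, 56, 46}
insert 75 → {82, 75, 61, 56, 46}
insert 64 → {82, 75, 64, 61, 56, 46}
insert 67 → {82, 75, 67, 64, 61, 56, 46}
insert 65 → {82, 75, 67, 65, 64, 61, 56, 46}
remove-max → 82; now {75, 67, 65, 64, 61, 56, 46}
remove-max → 75; now {67, 65, 64, 61, 56, 46}
remove-max → 67; now {65, 64, 61, 56, 46}
remove-max → 65; now {64, 61, 56, 46}
remove-max → 64; now {61, 56, 46}
insert 52 → {61, 56, 52, 46}
insert 71 → {71, 61, 56, 52, 46}
insert 74 → {74, 71, 61, 56, 52, 46}
remove-max → 74; now {71, 61, 56, 52, 46}
insert 58 → {71, 61, 58, 56, 52, 46}
remove-max → 71; now {61, 58, 56, 52, 46}
remove-max → 61; now {58, 56, 52, 46}
insert 49 → {58, 56, 52, 49, 46}
remove-max → 58; now {56, 52, 49, 46}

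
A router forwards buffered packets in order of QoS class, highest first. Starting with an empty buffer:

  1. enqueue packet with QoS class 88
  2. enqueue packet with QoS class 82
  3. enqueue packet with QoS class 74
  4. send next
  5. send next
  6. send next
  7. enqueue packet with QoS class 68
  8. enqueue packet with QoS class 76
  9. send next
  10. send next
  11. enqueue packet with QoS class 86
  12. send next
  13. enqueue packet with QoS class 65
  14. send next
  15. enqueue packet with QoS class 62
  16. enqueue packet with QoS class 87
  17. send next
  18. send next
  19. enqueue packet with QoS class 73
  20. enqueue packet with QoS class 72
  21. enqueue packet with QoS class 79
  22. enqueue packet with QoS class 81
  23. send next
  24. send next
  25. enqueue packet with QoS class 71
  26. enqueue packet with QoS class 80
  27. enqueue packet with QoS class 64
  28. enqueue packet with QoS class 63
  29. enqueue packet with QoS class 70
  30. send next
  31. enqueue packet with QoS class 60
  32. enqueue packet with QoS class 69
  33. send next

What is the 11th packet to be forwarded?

insert 88 → {88}
insert 82 → {88, 82}
insert 74 → {88, 82, 74}
send next → 88; now {82, 74}
send next → 82; now {74}
send next → 74; now {}
insert 68 → {68}
insert 76 → {76, 68}
send next → 76; now {68}
send next → 68; now {}
insert 86 → {86}
send next → 86; now {}
insert 65 → {65}
send next → 65; now {}
insert 62 → {62}
insert 87 → {87, 62}
send next → 87; now {62}
send next → 62; now {}
insert 73 → {73}
insert 72 → {73, 72}
insert 79 → {79, 73, 72}
insert 81 → {81, 79, 73, 72}
send next → 81; now {79, 73, 72}
send next → 79; now {73, 72}
insert 71 → {73, 72, 71}
insert 80 → {80, 73, 72, 71}
insert 64 → {80, 73, 72, 71, 64}
insert 63 → {80, 73, 72, 71, 64, 63}
insert 70 → {80, 73, 72, 71, 70, 64, 63}
send next → 80; now {73, 72, 71, 70, 64, 63}
insert 60 → {73, 72, 71, 70, 64, 63, 60}
insert 69 → {73, 72, 71, 70, 69, 64, 63, 60}
send next → 73; now {72, 71, 70, 69, 64, 63, 60}

79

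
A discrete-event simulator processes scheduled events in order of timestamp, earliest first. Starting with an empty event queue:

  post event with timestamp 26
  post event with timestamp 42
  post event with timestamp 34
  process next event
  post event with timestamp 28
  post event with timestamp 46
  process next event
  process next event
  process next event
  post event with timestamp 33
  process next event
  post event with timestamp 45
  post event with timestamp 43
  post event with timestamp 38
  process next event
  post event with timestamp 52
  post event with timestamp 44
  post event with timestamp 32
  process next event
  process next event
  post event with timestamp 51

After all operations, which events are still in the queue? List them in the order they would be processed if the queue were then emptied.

[44, 45, 46, 51, 52]

insert 26 → {26}
insert 42 → {26, 42}
insert 34 → {26, 34, 42}
process next event → 26; now {34, 42}
insert 28 → {28, 34, 42}
insert 46 → {28, 34, 42, 46}
process next event → 28; now {34, 42, 46}
process next event → 34; now {42, 46}
process next event → 42; now {46}
insert 33 → {33, 46}
process next event → 33; now {46}
insert 45 → {45, 46}
insert 43 → {43, 45, 46}
insert 38 → {38, 43, 45, 46}
process next event → 38; now {43, 45, 46}
insert 52 → {43, 45, 46, 52}
insert 44 → {43, 44, 45, 46, 52}
insert 32 → {32, 43, 44, 45, 46, 52}
process next event → 32; now {43, 44, 45, 46, 52}
process next event → 43; now {44, 45, 46, 52}
insert 51 → {44, 45, 46, 51, 52}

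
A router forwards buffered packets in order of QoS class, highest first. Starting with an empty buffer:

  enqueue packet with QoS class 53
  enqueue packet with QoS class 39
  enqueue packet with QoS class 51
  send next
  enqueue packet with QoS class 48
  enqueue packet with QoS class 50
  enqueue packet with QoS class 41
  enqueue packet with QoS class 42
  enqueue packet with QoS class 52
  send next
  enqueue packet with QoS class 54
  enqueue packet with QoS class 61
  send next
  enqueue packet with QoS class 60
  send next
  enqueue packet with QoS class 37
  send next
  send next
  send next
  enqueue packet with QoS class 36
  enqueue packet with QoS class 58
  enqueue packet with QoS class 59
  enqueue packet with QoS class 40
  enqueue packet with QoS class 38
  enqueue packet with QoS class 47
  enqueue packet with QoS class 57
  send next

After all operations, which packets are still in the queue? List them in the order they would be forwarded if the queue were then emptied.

58 → 57 → 48 → 47 → 42 → 41 → 40 → 39 → 38 → 37 → 36

insert 53 → {53}
insert 39 → {53, 39}
insert 51 → {53, 51, 39}
send next → 53; now {51, 39}
insert 48 → {51, 48, 39}
insert 50 → {51, 50, 48, 39}
insert 41 → {51, 50, 48, 41, 39}
insert 42 → {51, 50, 48, 42, 41, 39}
insert 52 → {52, 51, 50, 48, 42, 41, 39}
send next → 52; now {51, 50, 48, 42, 41, 39}
insert 54 → {54, 51, 50, 48, 42, 41, 39}
insert 61 → {61, 54, 51, 50, 48, 42, 41, 39}
send next → 61; now {54, 51, 50, 48, 42, 41, 39}
insert 60 → {60, 54, 51, 50, 48, 42, 41, 39}
send next → 60; now {54, 51, 50, 48, 42, 41, 39}
insert 37 → {54, 51, 50, 48, 42, 41, 39, 37}
send next → 54; now {51, 50, 48, 42, 41, 39, 37}
send next → 51; now {50, 48, 42, 41, 39, 37}
send next → 50; now {48, 42, 41, 39, 37}
insert 36 → {48, 42, 41, 39, 37, 36}
insert 58 → {58, 48, 42, 41, 39, 37, 36}
insert 59 → {59, 58, 48, 42, 41, 39, 37, 36}
insert 40 → {59, 58, 48, 42, 41, 40, 39, 37, 36}
insert 38 → {59, 58, 48, 42, 41, 40, 39, 38, 37, 36}
insert 47 → {59, 58, 48, 47, 42, 41, 40, 39, 38, 37, 36}
insert 57 → {59, 58, 57, 48, 47, 42, 41, 40, 39, 38, 37, 36}
send next → 59; now {58, 57, 48, 47, 42, 41, 40, 39, 38, 37, 36}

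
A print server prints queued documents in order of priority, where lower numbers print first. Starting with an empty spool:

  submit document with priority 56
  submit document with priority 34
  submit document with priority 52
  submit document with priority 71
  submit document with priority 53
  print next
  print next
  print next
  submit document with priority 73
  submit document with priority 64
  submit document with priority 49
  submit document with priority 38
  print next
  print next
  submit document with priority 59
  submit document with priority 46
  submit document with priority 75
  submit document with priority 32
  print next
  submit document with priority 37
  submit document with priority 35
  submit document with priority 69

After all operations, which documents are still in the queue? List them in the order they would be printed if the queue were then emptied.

insert 56 → {56}
insert 34 → {34, 56}
insert 52 → {34, 52, 56}
insert 71 → {34, 52, 56, 71}
insert 53 → {34, 52, 53, 56, 71}
print next → 34; now {52, 53, 56, 71}
print next → 52; now {53, 56, 71}
print next → 53; now {56, 71}
insert 73 → {56, 71, 73}
insert 64 → {56, 64, 71, 73}
insert 49 → {49, 56, 64, 71, 73}
insert 38 → {38, 49, 56, 64, 71, 73}
print next → 38; now {49, 56, 64, 71, 73}
print next → 49; now {56, 64, 71, 73}
insert 59 → {56, 59, 64, 71, 73}
insert 46 → {46, 56, 59, 64, 71, 73}
insert 75 → {46, 56, 59, 64, 71, 73, 75}
insert 32 → {32, 46, 56, 59, 64, 71, 73, 75}
print next → 32; now {46, 56, 59, 64, 71, 73, 75}
insert 37 → {37, 46, 56, 59, 64, 71, 73, 75}
insert 35 → {35, 37, 46, 56, 59, 64, 71, 73, 75}
insert 69 → {35, 37, 46, 56, 59, 64, 69, 71, 73, 75}

35, 37, 46, 56, 59, 64, 69, 71, 73, 75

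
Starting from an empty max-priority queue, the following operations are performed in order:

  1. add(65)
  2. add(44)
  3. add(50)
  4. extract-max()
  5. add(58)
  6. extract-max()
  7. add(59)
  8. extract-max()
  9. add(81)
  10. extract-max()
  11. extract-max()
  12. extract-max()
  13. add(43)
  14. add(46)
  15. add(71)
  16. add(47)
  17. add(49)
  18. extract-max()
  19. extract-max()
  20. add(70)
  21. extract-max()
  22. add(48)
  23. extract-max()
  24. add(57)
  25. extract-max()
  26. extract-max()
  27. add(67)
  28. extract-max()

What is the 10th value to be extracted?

48

insert 65 → {65}
insert 44 → {65, 44}
insert 50 → {65, 50, 44}
extract-max → 65; now {50, 44}
insert 58 → {58, 50, 44}
extract-max → 58; now {50, 44}
insert 59 → {59, 50, 44}
extract-max → 59; now {50, 44}
insert 81 → {81, 50, 44}
extract-max → 81; now {50, 44}
extract-max → 50; now {44}
extract-max → 44; now {}
insert 43 → {43}
insert 46 → {46, 43}
insert 71 → {71, 46, 43}
insert 47 → {71, 47, 46, 43}
insert 49 → {71, 49, 47, 46, 43}
extract-max → 71; now {49, 47, 46, 43}
extract-max → 49; now {47, 46, 43}
insert 70 → {70, 47, 46, 43}
extract-max → 70; now {47, 46, 43}
insert 48 → {48, 47, 46, 43}
extract-max → 48; now {47, 46, 43}
insert 57 → {57, 47, 46, 43}
extract-max → 57; now {47, 46, 43}
extract-max → 47; now {46, 43}
insert 67 → {67, 46, 43}
extract-max → 67; now {46, 43}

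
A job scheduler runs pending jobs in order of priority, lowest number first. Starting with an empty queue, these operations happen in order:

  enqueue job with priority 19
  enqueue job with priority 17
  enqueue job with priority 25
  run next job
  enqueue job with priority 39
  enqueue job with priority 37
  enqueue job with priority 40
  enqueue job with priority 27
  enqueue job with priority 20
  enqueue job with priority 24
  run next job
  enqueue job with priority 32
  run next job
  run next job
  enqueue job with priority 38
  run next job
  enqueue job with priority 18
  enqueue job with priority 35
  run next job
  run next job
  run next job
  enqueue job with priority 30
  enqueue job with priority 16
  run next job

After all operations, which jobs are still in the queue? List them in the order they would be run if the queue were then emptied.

insert 19 → {19}
insert 17 → {17, 19}
insert 25 → {17, 19, 25}
run next job → 17; now {19, 25}
insert 39 → {19, 25, 39}
insert 37 → {19, 25, 37, 39}
insert 40 → {19, 25, 37, 39, 40}
insert 27 → {19, 25, 27, 37, 39, 40}
insert 20 → {19, 20, 25, 27, 37, 39, 40}
insert 24 → {19, 20, 24, 25, 27, 37, 39, 40}
run next job → 19; now {20, 24, 25, 27, 37, 39, 40}
insert 32 → {20, 24, 25, 27, 32, 37, 39, 40}
run next job → 20; now {24, 25, 27, 32, 37, 39, 40}
run next job → 24; now {25, 27, 32, 37, 39, 40}
insert 38 → {25, 27, 32, 37, 38, 39, 40}
run next job → 25; now {27, 32, 37, 38, 39, 40}
insert 18 → {18, 27, 32, 37, 38, 39, 40}
insert 35 → {18, 27, 32, 35, 37, 38, 39, 40}
run next job → 18; now {27, 32, 35, 37, 38, 39, 40}
run next job → 27; now {32, 35, 37, 38, 39, 40}
run next job → 32; now {35, 37, 38, 39, 40}
insert 30 → {30, 35, 37, 38, 39, 40}
insert 16 → {16, 30, 35, 37, 38, 39, 40}
run next job → 16; now {30, 35, 37, 38, 39, 40}

[30, 35, 37, 38, 39, 40]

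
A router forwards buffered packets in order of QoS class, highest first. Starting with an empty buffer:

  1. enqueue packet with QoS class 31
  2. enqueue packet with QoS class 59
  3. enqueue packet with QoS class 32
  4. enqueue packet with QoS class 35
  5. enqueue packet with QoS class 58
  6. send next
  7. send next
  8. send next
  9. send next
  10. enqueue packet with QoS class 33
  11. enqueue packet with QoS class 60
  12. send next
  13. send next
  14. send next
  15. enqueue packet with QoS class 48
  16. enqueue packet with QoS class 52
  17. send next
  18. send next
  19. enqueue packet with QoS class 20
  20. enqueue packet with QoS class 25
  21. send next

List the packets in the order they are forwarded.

[59, 58, 35, 32, 60, 33, 31, 52, 48, 25]

insert 31 → {31}
insert 59 → {59, 31}
insert 32 → {59, 32, 31}
insert 35 → {59, 35, 32, 31}
insert 58 → {59, 58, 35, 32, 31}
send next → 59; now {58, 35, 32, 31}
send next → 58; now {35, 32, 31}
send next → 35; now {32, 31}
send next → 32; now {31}
insert 33 → {33, 31}
insert 60 → {60, 33, 31}
send next → 60; now {33, 31}
send next → 33; now {31}
send next → 31; now {}
insert 48 → {48}
insert 52 → {52, 48}
send next → 52; now {48}
send next → 48; now {}
insert 20 → {20}
insert 25 → {25, 20}
send next → 25; now {20}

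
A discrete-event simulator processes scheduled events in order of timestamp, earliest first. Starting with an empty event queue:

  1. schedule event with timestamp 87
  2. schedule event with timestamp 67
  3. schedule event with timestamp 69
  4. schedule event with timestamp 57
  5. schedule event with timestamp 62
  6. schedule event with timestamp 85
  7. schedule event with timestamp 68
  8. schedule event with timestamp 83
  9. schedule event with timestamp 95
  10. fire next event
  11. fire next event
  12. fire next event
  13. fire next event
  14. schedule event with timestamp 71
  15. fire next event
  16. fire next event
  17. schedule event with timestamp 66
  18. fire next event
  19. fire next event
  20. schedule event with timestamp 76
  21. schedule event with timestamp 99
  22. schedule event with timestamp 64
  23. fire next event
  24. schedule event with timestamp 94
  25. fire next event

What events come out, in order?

insert 87 → {87}
insert 67 → {67, 87}
insert 69 → {67, 69, 87}
insert 57 → {57, 67, 69, 87}
insert 62 → {57, 62, 67, 69, 87}
insert 85 → {57, 62, 67, 69, 85, 87}
insert 68 → {57, 62, 67, 68, 69, 85, 87}
insert 83 → {57, 62, 67, 68, 69, 83, 85, 87}
insert 95 → {57, 62, 67, 68, 69, 83, 85, 87, 95}
fire next event → 57; now {62, 67, 68, 69, 83, 85, 87, 95}
fire next event → 62; now {67, 68, 69, 83, 85, 87, 95}
fire next event → 67; now {68, 69, 83, 85, 87, 95}
fire next event → 68; now {69, 83, 85, 87, 95}
insert 71 → {69, 71, 83, 85, 87, 95}
fire next event → 69; now {71, 83, 85, 87, 95}
fire next event → 71; now {83, 85, 87, 95}
insert 66 → {66, 83, 85, 87, 95}
fire next event → 66; now {83, 85, 87, 95}
fire next event → 83; now {85, 87, 95}
insert 76 → {76, 85, 87, 95}
insert 99 → {76, 85, 87, 95, 99}
insert 64 → {64, 76, 85, 87, 95, 99}
fire next event → 64; now {76, 85, 87, 95, 99}
insert 94 → {76, 85, 87, 94, 95, 99}
fire next event → 76; now {85, 87, 94, 95, 99}

57, 62, 67, 68, 69, 71, 66, 83, 64, 76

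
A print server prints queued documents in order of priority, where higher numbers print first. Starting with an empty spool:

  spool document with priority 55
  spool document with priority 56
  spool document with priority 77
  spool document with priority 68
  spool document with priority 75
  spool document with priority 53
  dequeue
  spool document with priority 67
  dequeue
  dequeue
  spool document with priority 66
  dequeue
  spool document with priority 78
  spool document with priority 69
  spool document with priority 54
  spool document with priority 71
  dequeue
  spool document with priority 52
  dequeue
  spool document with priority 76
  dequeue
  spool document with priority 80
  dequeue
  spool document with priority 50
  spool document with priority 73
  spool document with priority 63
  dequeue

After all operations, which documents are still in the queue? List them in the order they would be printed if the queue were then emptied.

69 → 66 → 63 → 56 → 55 → 54 → 53 → 52 → 50

insert 55 → {55}
insert 56 → {56, 55}
insert 77 → {77, 56, 55}
insert 68 → {77, 68, 56, 55}
insert 75 → {77, 75, 68, 56, 55}
insert 53 → {77, 75, 68, 56, 55, 53}
dequeue → 77; now {75, 68, 56, 55, 53}
insert 67 → {75, 68, 67, 56, 55, 53}
dequeue → 75; now {68, 67, 56, 55, 53}
dequeue → 68; now {67, 56, 55, 53}
insert 66 → {67, 66, 56, 55, 53}
dequeue → 67; now {66, 56, 55, 53}
insert 78 → {78, 66, 56, 55, 53}
insert 69 → {78, 69, 66, 56, 55, 53}
insert 54 → {78, 69, 66, 56, 55, 54, 53}
insert 71 → {78, 71, 69, 66, 56, 55, 54, 53}
dequeue → 78; now {71, 69, 66, 56, 55, 54, 53}
insert 52 → {71, 69, 66, 56, 55, 54, 53, 52}
dequeue → 71; now {69, 66, 56, 55, 54, 53, 52}
insert 76 → {76, 69, 66, 56, 55, 54, 53, 52}
dequeue → 76; now {69, 66, 56, 55, 54, 53, 52}
insert 80 → {80, 69, 66, 56, 55, 54, 53, 52}
dequeue → 80; now {69, 66, 56, 55, 54, 53, 52}
insert 50 → {69, 66, 56, 55, 54, 53, 52, 50}
insert 73 → {73, 69, 66, 56, 55, 54, 53, 52, 50}
insert 63 → {73, 69, 66, 63, 56, 55, 54, 53, 52, 50}
dequeue → 73; now {69, 66, 63, 56, 55, 54, 53, 52, 50}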